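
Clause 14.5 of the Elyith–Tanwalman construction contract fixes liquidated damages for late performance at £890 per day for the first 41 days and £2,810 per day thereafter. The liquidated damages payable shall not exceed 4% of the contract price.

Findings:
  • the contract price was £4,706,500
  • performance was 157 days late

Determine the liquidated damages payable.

First 41 days: 41 × £890 = £36,490
Remaining days: (157 − 41) × £2,810 = £325,960
Accrued per-day damages: £36,490 + £325,960 = £362,450
Cap: 4% of £4,706,500 = £188,260
Cap at £188,260: £362,450 exceeds the cap → £188,260

£188,260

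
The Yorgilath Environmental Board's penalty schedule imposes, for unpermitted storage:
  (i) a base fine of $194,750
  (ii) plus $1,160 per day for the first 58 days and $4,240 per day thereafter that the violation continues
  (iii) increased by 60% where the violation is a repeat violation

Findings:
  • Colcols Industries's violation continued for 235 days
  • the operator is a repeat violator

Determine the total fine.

Civil penalty: $1,620,016

First 58 days: 58 × $1,160 = $67,280
Remaining days: (235 − 58) × $4,240 = $750,480
Per-day component: $67,280 + $750,480 = $817,760
Base plus per-day: $194,750 + $817,760 = $1,012,510
Enhancement: 60% of $1,012,510 = $607,506
Enhanced fine: $1,012,510 + $607,506 = $1,620,016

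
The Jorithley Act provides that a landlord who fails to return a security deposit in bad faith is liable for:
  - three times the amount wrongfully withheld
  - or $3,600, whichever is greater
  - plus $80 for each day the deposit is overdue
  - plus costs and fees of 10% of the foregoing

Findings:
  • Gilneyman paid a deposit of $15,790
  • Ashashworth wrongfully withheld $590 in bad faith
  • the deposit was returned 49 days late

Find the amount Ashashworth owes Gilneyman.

Trebled: 3 × $590 = $1,770
Minimum $3,600: $1,770 is below the minimum → $3,600
Late-return penalty: 49 × $80 = $3,920
Damages plus late penalty: $3,600 + $3,920 = $7,520
Costs and fees: 10% of $7,520 = $752
Total recovery: $7,520 + $752 = $8,272

$8,272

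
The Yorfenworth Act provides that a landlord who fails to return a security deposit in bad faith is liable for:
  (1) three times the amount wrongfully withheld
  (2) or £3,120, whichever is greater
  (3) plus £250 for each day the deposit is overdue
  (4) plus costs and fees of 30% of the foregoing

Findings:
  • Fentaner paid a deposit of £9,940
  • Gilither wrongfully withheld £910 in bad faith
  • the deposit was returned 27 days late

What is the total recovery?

£12,831

Trebled: 3 × £910 = £2,730
Minimum £3,120: £2,730 is below the minimum → £3,120
Late-return penalty: 27 × £250 = £6,750
Damages plus late penalty: £3,120 + £6,750 = £9,870
Costs and fees: 30% of £9,870 = £2,961
Total recovery: £9,870 + £2,961 = £12,831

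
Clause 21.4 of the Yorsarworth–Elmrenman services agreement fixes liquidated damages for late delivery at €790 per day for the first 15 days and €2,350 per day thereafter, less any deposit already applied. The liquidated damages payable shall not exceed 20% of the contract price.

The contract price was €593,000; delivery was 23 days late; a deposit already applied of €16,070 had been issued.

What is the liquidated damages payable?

First 15 days: 15 × €790 = €11,850
Remaining days: (23 − 15) × €2,350 = €18,800
Accrued per-day damages: €11,850 + €18,800 = €30,650
Less deposit already applied: €30,650 − €16,070 = €14,580
Cap: 20% of €593,000 = €118,600
Cap at €118,600: €14,580 is within the cap, no reduction.

Liquidated damages: €14,580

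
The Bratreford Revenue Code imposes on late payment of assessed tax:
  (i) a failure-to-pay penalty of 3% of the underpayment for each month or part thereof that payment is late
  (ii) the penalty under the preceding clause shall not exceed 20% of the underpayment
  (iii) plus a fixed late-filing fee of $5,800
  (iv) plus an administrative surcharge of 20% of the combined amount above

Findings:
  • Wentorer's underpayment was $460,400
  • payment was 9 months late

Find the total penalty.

Accrued rate: 3% × 9 = 27%, capped at 20% → 20%
Failure-to-pay penalty: 20% of $460,400 = $92,080
Penalty before surcharge: $92,080 + $5,800 = $97,880
Administrative surcharge: 20% of $97,880 = $19,576
Total penalty: $97,880 + $19,576 = $117,456

$117,456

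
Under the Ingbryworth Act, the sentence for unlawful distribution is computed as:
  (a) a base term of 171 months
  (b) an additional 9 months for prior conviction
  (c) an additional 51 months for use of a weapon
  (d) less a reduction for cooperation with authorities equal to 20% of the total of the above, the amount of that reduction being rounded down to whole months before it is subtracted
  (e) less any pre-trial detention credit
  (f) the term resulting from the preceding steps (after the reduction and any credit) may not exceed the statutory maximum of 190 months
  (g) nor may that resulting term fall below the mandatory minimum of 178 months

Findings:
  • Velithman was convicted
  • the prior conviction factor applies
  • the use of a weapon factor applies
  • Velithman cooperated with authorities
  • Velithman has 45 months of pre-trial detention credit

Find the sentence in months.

178 months

Prior conviction enhancement: +9 months
Use of a weapon enhancement: +51 months
Adjusted term: 171 months + 9 months + 51 months = 231 months
Cooperation with authorities reduction: 20% of 231 months = 46 months (rounded down)
After reduction: 231 − 46 = 185 months
Less pre-trial detention credit: 185 months − 45 months = 140 months
Cap at 190 months: 140 months is within the cap, no reduction.
Minimum 178 months: 140 months is below the minimum → 178 months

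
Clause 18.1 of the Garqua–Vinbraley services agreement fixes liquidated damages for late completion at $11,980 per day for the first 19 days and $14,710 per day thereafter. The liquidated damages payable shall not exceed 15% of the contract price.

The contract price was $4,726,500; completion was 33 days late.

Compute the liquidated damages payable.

$433,560

First 19 days: 19 × $11,980 = $227,620
Remaining days: (33 − 19) × $14,710 = $205,940
Accrued per-day damages: $227,620 + $205,940 = $433,560
Cap: 15% of $4,726,500 = $708,975
Cap at $708,975: $433,560 is within the cap, no reduction.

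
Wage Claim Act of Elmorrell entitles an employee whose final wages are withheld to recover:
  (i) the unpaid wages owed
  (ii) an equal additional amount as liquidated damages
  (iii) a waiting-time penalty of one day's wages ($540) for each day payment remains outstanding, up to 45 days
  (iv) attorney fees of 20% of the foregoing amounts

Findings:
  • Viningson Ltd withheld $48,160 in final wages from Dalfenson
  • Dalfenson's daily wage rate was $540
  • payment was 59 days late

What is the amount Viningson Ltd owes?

Liquidated damages (equal amount): $48,160
Penalty days: min(59, 45) = 45
Waiting-time penalty: 45 × $540 = $24,300
Subtotal: $48,160 + $48,160 + $24,300 = $120,620
Attorney fees: 20% of $120,620 = $24,124
Total award: $120,620 + $24,124 = $144,744

$144,744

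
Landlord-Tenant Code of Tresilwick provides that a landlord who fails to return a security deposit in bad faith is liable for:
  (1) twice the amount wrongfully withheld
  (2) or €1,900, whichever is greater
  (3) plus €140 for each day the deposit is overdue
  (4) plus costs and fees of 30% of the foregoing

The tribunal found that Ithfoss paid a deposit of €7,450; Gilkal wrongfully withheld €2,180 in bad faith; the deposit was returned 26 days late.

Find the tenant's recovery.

€10,400

Doubled: 2 × €2,180 = €4,360
Minimum €1,900: €4,360 meets the minimum, no increase.
Late-return penalty: 26 × €140 = €3,640
Damages plus late penalty: €4,360 + €3,640 = €8,000
Costs and fees: 30% of €8,000 = €2,400
Total recovery: €8,000 + €2,400 = €10,400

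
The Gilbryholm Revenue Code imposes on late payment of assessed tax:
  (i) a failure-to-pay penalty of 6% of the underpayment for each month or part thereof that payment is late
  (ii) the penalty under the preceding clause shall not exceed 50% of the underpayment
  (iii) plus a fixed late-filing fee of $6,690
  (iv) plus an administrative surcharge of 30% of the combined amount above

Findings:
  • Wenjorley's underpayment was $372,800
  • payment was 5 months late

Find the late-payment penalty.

Accrued rate: 6% × 5 = 30%, capped at 50% → 30%
Failure-to-pay penalty: 30% of $372,800 = $111,840
Penalty before surcharge: $111,840 + $6,690 = $118,530
Administrative surcharge: 30% of $118,530 = $35,559
Total penalty: $118,530 + $35,559 = $154,089

$154,089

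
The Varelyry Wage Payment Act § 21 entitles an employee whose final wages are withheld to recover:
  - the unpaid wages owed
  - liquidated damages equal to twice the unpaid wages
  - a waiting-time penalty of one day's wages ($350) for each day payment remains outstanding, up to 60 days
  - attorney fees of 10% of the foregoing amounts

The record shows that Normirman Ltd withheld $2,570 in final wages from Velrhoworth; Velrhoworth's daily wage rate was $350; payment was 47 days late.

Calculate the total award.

Doubled: 2 × $2,570 = $5,140
Penalty days: min(47, 60) = 47
Waiting-time penalty: 47 × $350 = $16,450
Subtotal: $2,570 + $5,140 + $16,450 = $24,160
Attorney fees: 10% of $24,160 = $2,416
Total award: $24,160 + $2,416 = $26,576

$26,576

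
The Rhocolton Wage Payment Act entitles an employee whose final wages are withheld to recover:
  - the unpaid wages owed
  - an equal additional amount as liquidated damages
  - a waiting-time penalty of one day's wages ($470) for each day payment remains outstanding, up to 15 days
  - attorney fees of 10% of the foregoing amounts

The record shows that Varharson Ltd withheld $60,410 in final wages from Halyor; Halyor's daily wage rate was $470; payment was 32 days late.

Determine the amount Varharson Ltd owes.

Liquidated damages (equal amount): $60,410
Penalty days: min(32, 15) = 15
Waiting-time penalty: 15 × $470 = $7,050
Subtotal: $60,410 + $60,410 + $7,050 = $127,870
Attorney fees: 10% of $127,870 = $12,787
Total award: $127,870 + $12,787 = $140,657

$140,657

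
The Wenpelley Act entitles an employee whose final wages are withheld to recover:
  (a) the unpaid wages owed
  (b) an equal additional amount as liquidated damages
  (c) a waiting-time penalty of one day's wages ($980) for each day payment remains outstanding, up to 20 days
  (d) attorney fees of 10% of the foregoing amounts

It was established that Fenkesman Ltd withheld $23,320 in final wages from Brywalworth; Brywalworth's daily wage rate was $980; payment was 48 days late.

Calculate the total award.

Total award: $72,864

Liquidated damages (equal amount): $23,320
Penalty days: min(48, 20) = 20
Waiting-time penalty: 20 × $980 = $19,600
Subtotal: $23,320 + $23,320 + $19,600 = $66,240
Attorney fees: 10% of $66,240 = $6,624
Total award: $66,240 + $6,624 = $72,864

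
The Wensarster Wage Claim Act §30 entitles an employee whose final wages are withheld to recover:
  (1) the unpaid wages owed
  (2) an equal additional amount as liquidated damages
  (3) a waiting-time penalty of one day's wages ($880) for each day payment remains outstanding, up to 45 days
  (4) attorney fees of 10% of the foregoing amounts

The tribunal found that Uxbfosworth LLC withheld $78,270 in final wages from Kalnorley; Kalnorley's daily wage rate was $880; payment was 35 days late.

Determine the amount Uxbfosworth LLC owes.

$206,074

Liquidated damages (equal amount): $78,270
Penalty days: min(35, 45) = 35
Waiting-time penalty: 35 × $880 = $30,800
Subtotal: $78,270 + $78,270 + $30,800 = $187,340
Attorney fees: 10% of $187,340 = $18,734
Total award: $187,340 + $18,734 = $206,074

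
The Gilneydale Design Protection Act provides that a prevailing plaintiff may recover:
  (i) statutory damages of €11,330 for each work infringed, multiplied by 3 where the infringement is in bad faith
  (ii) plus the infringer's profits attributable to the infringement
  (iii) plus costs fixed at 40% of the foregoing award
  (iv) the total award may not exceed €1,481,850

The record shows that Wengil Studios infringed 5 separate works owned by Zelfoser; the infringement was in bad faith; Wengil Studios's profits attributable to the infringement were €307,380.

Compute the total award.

€668,262

Statutory damages: 5 × €11,330 = €56,650
Trebled: 3 × €56,650 = €169,950
Combined award: €169,950 + €307,380 = €477,330
Costs: 40% of €477,330 = €190,932
Award plus costs: €477,330 + €190,932 = €668,262
Cap at €1,481,850: €668,262 is within the cap, no reduction.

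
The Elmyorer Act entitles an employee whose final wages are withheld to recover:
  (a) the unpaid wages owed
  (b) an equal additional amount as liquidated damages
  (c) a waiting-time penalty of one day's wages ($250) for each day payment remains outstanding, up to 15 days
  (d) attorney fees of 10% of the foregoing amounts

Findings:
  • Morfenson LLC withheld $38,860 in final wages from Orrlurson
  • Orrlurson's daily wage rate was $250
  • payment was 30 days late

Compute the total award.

Liquidated damages (equal amount): $38,860
Penalty days: min(30, 15) = 15
Waiting-time penalty: 15 × $250 = $3,750
Subtotal: $38,860 + $38,860 + $3,750 = $81,470
Attorney fees: 10% of $81,470 = $8,147
Total award: $81,470 + $8,147 = $89,617

$89,617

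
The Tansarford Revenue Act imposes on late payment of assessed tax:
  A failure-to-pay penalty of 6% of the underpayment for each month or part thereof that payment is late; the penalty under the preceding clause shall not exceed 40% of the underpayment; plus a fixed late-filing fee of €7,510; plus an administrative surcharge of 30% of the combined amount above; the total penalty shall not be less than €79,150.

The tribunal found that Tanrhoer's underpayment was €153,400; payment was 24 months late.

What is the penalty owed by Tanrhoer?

Accrued rate: 6% × 24 = 144%, capped at 40% → 40%
Failure-to-pay penalty: 40% of €153,400 = €61,360
Penalty before surcharge: €61,360 + €7,510 = €68,870
Administrative surcharge: 30% of €68,870 = €20,661
Total penalty: €68,870 + €20,661 = €89,531
Minimum €79,150: €89,531 meets the minimum, no increase.

Penalty: €89,531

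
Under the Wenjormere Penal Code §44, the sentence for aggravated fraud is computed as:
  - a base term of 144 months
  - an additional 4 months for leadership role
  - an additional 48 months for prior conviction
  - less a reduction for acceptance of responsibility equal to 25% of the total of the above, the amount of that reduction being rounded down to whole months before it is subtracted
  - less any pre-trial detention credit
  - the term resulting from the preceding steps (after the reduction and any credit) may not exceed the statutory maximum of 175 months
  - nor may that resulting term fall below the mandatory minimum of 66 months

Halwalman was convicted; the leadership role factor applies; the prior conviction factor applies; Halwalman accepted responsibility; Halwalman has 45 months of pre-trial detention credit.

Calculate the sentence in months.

Leadership role enhancement: +4 months
Prior conviction enhancement: +48 months
Adjusted term: 144 months + 4 months + 48 months = 196 months
Acceptance of responsibility reduction: 25% of 196 months = 49 months (rounded down)
After reduction: 196 − 49 = 147 months
Less pre-trial detention credit: 147 months − 45 months = 102 months
Cap at 175 months: 102 months is within the cap, no reduction.
Minimum 66 months: 102 months meets the minimum, no increase.

102 months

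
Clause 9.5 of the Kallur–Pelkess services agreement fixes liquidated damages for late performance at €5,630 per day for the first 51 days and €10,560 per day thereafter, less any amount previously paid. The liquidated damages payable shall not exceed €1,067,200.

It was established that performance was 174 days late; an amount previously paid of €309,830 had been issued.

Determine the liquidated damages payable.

Liquidated damages: €1,067,200

First 51 days: 51 × €5,630 = €287,130
Remaining days: (174 − 51) × €10,560 = €1,298,880
Accrued per-day damages: €287,130 + €1,298,880 = €1,586,010
Less amount previously paid: €1,586,010 − €309,830 = €1,276,180
Cap at €1,067,200: €1,276,180 exceeds the cap → €1,067,200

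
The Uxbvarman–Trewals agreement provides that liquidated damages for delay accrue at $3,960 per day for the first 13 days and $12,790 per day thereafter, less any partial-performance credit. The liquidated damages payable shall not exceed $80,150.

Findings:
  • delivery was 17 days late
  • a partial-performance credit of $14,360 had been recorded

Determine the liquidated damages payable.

$80,150

First 13 days: 13 × $3,960 = $51,480
Remaining days: (17 − 13) × $12,790 = $51,160
Accrued per-day damages: $51,480 + $51,160 = $102,640
Less partial-performance credit: $102,640 − $14,360 = $88,280
Cap at $80,150: $88,280 exceeds the cap → $80,150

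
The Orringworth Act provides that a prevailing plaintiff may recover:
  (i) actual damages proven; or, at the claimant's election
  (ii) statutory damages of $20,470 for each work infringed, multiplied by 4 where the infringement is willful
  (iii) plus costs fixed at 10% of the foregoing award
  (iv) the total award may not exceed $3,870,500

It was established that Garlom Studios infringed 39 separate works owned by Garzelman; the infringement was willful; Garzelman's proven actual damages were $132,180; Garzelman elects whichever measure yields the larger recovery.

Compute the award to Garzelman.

Award: $3,512,652

Statutory damages: 39 × $20,470 = $798,330
Multiplied by 4: 4 × $798,330 = $3,193,320
Greater of actual damages ($132,180) or enhanced statutory damages ($3,193,320): $3,193,320
Costs: 10% of $3,193,320 = $319,332
Award plus costs: $3,193,320 + $319,332 = $3,512,652
Cap at $3,870,500: $3,512,652 is within the cap, no reduction.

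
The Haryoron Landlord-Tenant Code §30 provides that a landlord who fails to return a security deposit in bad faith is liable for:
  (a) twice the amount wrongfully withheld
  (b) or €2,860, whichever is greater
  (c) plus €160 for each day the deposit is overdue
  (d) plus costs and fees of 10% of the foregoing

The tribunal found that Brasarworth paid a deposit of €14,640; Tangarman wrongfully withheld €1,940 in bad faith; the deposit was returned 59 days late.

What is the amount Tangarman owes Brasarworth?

€14,652

Doubled: 2 × €1,940 = €3,880
Minimum €2,860: €3,880 meets the minimum, no increase.
Late-return penalty: 59 × €160 = €9,440
Damages plus late penalty: €3,880 + €9,440 = €13,320
Costs and fees: 10% of €13,320 = €1,332
Total recovery: €13,320 + €1,332 = €14,652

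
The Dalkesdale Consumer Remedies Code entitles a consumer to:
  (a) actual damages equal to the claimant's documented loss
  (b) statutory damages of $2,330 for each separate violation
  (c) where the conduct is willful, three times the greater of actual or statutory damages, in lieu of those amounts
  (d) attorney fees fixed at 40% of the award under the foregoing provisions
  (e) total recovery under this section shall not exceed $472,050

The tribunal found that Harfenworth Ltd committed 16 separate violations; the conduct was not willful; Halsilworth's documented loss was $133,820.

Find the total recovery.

Statutory damages: 16 × $2,330 = $37,280
Conduct not willful: the in-lieu enhancement does not apply.
Actual plus statutory damages: $133,820 + $37,280 = $171,100
Attorney fees: 40% of $171,100 = $68,440
Total before cap: $171,100 + $68,440 = $239,540
Cap at $472,050: $239,540 is within the cap, no reduction.

$239,540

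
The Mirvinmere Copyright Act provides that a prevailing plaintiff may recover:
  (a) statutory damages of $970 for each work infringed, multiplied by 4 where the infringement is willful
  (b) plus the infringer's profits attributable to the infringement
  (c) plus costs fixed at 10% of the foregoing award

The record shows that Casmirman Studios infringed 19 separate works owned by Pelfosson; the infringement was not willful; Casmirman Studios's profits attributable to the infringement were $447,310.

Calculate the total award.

$512,314

Statutory damages: 19 × $970 = $18,430
Infringement not willful: no ×4 enhancement.
Combined award: $18,430 + $447,310 = $465,740
Costs: 10% of $465,740 = $46,574
Award plus costs: $465,740 + $46,574 = $512,314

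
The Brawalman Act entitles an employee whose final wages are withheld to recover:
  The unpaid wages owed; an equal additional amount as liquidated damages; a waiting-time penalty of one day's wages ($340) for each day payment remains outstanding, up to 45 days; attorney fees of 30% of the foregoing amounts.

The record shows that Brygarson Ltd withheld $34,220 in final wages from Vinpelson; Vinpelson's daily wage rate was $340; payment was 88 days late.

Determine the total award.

$108,862

Liquidated damages (equal amount): $34,220
Penalty days: min(88, 45) = 45
Waiting-time penalty: 45 × $340 = $15,300
Subtotal: $34,220 + $34,220 + $15,300 = $83,740
Attorney fees: 30% of $83,740 = $25,122
Total award: $83,740 + $25,122 = $108,862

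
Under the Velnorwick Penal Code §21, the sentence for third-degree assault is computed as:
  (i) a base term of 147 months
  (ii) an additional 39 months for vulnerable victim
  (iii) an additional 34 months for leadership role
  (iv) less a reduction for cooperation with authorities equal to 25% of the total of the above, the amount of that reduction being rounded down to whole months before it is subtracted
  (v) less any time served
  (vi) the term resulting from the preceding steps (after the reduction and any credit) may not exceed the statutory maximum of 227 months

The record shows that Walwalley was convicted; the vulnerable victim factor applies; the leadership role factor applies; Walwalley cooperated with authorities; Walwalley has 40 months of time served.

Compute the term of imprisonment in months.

Vulnerable victim enhancement: +39 months
Leadership role enhancement: +34 months
Adjusted term: 147 months + 39 months + 34 months = 220 months
Cooperation with authorities reduction: 25% of 220 months = 55 months (rounded down)
After reduction: 220 − 55 = 165 months
Less time served: 165 months − 40 months = 125 months
Cap at 227 months: 125 months is within the cap, no reduction.

125 months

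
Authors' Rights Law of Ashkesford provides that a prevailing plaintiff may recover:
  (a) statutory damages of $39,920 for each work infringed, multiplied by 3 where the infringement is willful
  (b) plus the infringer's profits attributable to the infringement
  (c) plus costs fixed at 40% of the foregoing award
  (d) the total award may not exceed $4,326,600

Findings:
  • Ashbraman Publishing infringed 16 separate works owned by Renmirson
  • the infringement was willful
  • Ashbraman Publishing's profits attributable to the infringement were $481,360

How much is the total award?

Statutory damages: 16 × $39,920 = $638,720
Trebled: 3 × $638,720 = $1,916,160
Combined award: $1,916,160 + $481,360 = $2,397,520
Costs: 40% of $2,397,520 = $959,008
Award plus costs: $2,397,520 + $959,008 = $3,356,528
Cap at $4,326,600: $3,356,528 is within the cap, no reduction.

Award: $3,356,528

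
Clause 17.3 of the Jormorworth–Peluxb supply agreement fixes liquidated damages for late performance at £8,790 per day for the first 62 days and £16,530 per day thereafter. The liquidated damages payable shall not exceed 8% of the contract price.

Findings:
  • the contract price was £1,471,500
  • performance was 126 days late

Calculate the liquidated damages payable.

First 62 days: 62 × £8,790 = £544,980
Remaining days: (126 − 62) × £16,530 = £1,057,920
Accrued per-day damages: £544,980 + £1,057,920 = £1,602,900
Cap: 8% of £1,471,500 = £117,720
Cap at £117,720: £1,602,900 exceeds the cap → £117,720

Liquidated damages: £117,720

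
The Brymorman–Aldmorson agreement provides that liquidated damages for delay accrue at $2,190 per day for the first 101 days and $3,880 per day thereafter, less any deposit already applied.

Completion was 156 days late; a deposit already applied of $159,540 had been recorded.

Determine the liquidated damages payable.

First 101 days: 101 × $2,190 = $221,190
Remaining days: (156 − 101) × $3,880 = $213,400
Accrued per-day damages: $221,190 + $213,400 = $434,590
Less deposit already applied: $434,590 − $159,540 = $275,050

$275,050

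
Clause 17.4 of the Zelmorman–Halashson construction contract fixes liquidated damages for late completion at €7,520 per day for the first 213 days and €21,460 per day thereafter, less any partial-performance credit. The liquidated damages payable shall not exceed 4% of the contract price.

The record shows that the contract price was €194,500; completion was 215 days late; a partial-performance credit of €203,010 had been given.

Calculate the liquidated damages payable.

First 213 days: 213 × €7,520 = €1,601,760
Remaining days: (215 − 213) × €21,460 = €42,920
Accrued per-day damages: €1,601,760 + €42,920 = €1,644,680
Less partial-performance credit: €1,644,680 − €203,010 = €1,441,670
Cap: 4% of €194,500 = €7,780
Cap at €7,780: €1,441,670 exceeds the cap → €7,780

€7,780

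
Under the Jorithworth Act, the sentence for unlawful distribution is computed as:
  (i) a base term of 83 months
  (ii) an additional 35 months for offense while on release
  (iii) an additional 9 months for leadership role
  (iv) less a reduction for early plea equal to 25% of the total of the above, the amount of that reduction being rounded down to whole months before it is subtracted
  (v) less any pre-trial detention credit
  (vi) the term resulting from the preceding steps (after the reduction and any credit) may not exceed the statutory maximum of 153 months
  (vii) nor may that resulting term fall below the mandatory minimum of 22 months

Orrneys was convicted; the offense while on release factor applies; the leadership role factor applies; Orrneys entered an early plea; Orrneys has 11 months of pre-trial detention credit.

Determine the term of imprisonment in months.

85 months

Offense while on release enhancement: +35 months
Leadership role enhancement: +9 months
Adjusted term: 83 months + 35 months + 9 months = 127 months
Early plea reduction: 25% of 127 months = 31 months (rounded down)
After reduction: 127 − 31 = 96 months
Less pre-trial detention credit: 96 months − 11 months = 85 months
Cap at 153 months: 85 months is within the cap, no reduction.
Minimum 22 months: 85 months meets the minimum, no increase.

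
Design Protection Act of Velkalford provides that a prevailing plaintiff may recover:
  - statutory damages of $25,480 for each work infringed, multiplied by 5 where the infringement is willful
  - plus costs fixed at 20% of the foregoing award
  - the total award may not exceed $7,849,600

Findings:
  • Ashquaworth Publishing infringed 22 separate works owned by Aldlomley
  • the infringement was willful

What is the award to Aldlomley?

$3,363,360

Statutory damages: 22 × $25,480 = $560,560
Multiplied by 5: 5 × $560,560 = $2,802,800
Costs: 20% of $2,802,800 = $560,560
Award plus costs: $2,802,800 + $560,560 = $3,363,360
Cap at $7,849,600: $3,363,360 is within the cap, no reduction.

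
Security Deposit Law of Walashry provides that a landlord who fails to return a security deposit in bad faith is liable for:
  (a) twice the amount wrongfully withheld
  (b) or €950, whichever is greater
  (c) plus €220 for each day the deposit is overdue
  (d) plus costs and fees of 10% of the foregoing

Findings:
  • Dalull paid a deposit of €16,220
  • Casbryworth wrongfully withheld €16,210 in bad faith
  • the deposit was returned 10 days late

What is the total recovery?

€38,082

Doubled: 2 × €16,210 = €32,420
Minimum €950: €32,420 meets the minimum, no increase.
Late-return penalty: 10 × €220 = €2,200
Damages plus late penalty: €32,420 + €2,200 = €34,620
Costs and fees: 10% of €34,620 = €3,462
Total recovery: €34,620 + €3,462 = €38,082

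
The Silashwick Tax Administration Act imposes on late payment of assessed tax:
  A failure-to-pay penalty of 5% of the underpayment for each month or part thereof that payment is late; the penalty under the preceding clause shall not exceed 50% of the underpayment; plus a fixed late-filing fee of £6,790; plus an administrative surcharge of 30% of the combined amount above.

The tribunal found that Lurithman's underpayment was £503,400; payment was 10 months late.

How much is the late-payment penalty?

£336,037

Accrued rate: 5% × 10 = 50%, capped at 50% → 50%
Failure-to-pay penalty: 50% of £503,400 = £251,700
Penalty before surcharge: £251,700 + £6,790 = £258,490
Administrative surcharge: 30% of £258,490 = £77,547
Total penalty: £258,490 + £77,547 = £336,037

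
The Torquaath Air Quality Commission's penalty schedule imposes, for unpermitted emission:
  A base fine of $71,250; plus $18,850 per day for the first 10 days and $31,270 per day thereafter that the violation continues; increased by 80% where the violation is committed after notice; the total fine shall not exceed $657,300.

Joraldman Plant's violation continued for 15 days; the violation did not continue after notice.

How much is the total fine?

First 10 days: 10 × $18,850 = $188,500
Remaining days: (15 − 10) × $31,270 = $156,350
Per-day component: $188,500 + $156,350 = $344,850
Base plus per-day: $71,250 + $344,850 = $416,100
The violation did not continue after notice: no 80% increase.
Cap at $657,300: $416,100 is within the cap, no reduction.

$416,100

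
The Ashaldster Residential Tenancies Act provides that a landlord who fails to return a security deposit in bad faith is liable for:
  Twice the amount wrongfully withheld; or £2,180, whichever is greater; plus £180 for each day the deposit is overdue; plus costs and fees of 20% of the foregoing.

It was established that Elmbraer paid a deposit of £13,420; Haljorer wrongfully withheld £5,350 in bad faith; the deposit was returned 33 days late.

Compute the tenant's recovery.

Doubled: 2 × £5,350 = £10,700
Minimum £2,180: £10,700 meets the minimum, no increase.
Late-return penalty: 33 × £180 = £5,940
Damages plus late penalty: £10,700 + £5,940 = £16,640
Costs and fees: 20% of £16,640 = £3,328
Total recovery: £16,640 + £3,328 = £19,968

£19,968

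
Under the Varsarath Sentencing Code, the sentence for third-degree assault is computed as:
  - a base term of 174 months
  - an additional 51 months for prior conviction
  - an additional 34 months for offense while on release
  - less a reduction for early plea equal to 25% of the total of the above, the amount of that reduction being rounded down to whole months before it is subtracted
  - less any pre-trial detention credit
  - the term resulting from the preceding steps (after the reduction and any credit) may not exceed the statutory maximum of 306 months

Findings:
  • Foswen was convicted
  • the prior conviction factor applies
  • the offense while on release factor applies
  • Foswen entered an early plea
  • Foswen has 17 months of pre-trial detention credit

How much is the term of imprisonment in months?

Prior conviction enhancement: +51 months
Offense while on release enhancement: +34 months
Adjusted term: 174 months + 51 months + 34 months = 259 months
Early plea reduction: 25% of 259 months = 64 months (rounded down)
After reduction: 259 − 64 = 195 months
Less pre-trial detention credit: 195 months − 17 months = 178 months
Cap at 306 months: 178 months is within the cap, no reduction.

178 months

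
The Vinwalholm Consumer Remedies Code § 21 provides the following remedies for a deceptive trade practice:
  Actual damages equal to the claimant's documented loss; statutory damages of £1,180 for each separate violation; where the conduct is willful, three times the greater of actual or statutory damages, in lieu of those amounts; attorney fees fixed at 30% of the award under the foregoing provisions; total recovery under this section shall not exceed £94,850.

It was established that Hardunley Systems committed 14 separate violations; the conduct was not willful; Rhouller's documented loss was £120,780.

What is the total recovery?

£94,850

Statutory damages: 14 × £1,180 = £16,520
Conduct not willful: the in-lieu enhancement does not apply.
Actual plus statutory damages: £120,780 + £16,520 = £137,300
Attorney fees: 30% of £137,300 = £41,190
Total before cap: £137,300 + £41,190 = £178,490
Cap at £94,850: £178,490 exceeds the cap → £94,850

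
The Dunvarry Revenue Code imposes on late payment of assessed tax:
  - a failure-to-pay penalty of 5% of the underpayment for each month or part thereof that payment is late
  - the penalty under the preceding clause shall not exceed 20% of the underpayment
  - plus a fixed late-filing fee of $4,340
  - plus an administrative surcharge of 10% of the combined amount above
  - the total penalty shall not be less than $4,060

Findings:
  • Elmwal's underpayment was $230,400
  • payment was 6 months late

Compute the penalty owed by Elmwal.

Accrued rate: 5% × 6 = 30%, capped at 20% → 20%
Failure-to-pay penalty: 20% of $230,400 = $46,080
Penalty before surcharge: $46,080 + $4,340 = $50,420
Administrative surcharge: 10% of $50,420 = $5,042
Total penalty: $50,420 + $5,042 = $55,462
Minimum $4,060: $55,462 meets the minimum, no increase.

$55,462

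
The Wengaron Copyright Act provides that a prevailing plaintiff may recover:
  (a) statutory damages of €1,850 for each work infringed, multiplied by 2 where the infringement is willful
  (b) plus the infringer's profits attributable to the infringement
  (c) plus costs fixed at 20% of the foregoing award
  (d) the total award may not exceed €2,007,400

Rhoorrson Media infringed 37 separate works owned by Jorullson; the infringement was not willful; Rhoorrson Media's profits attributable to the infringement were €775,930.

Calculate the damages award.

Award: €1,013,256

Statutory damages: 37 × €1,850 = €68,450
Infringement not willful: no ×2 enhancement.
Combined award: €68,450 + €775,930 = €844,380
Costs: 20% of €844,380 = €168,876
Award plus costs: €844,380 + €168,876 = €1,013,256
Cap at €2,007,400: €1,013,256 is within the cap, no reduction.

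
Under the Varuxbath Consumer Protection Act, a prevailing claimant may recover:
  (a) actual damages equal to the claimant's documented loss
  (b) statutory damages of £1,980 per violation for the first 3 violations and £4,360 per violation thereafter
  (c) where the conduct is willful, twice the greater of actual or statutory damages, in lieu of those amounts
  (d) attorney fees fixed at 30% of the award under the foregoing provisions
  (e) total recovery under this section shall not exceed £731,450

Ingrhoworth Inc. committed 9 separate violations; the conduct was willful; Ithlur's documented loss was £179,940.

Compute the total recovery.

£467,844

First 3 violations: 3 × £1,980 = £5,940
Remaining violations: (9 − 3) × £4,360 = £26,160
Statutory damages: £5,940 + £26,160 = £32,100
Greater of actual damages (£179,940) or statutory damages (£32,100): £179,940
Doubled: 2 × £179,940 = £359,880
Attorney fees: 30% of £359,880 = £107,964
Total before cap: £359,880 + £107,964 = £467,844
Cap at £731,450: £467,844 is within the cap, no reduction.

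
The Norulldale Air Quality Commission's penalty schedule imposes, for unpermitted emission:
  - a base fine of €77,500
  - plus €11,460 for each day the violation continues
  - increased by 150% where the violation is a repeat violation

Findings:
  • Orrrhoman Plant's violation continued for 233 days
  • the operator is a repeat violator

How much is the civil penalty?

Civil penalty: €6,869,200

Per-day component: 233 × €11,460 = €2,670,180
Base plus per-day: €77,500 + €2,670,180 = €2,747,680
Enhancement: 150% of €2,747,680 = €4,121,520
Enhanced fine: €2,747,680 + €4,121,520 = €6,869,200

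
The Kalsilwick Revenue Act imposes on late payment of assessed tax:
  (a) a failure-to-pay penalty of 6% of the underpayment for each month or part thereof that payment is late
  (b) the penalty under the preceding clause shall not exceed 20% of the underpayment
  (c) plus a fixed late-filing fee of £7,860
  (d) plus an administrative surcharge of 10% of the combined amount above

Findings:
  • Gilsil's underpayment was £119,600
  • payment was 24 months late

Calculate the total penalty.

Accrued rate: 6% × 24 = 144%, capped at 20% → 20%
Failure-to-pay penalty: 20% of £119,600 = £23,920
Penalty before surcharge: £23,920 + £7,860 = £31,780
Administrative surcharge: 10% of £31,780 = £3,178
Total penalty: £31,780 + £3,178 = £34,958

£34,958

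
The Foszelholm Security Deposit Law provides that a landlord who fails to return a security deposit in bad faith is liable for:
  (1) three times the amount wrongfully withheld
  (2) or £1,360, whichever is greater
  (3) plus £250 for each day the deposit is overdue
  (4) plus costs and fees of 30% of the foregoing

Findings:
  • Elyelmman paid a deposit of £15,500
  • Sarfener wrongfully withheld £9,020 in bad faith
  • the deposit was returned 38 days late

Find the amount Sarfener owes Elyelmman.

£47,528

Trebled: 3 × £9,020 = £27,060
Minimum £1,360: £27,060 meets the minimum, no increase.
Late-return penalty: 38 × £250 = £9,500
Damages plus late penalty: £27,060 + £9,500 = £36,560
Costs and fees: 30% of £36,560 = £10,968
Total recovery: £36,560 + £10,968 = £47,528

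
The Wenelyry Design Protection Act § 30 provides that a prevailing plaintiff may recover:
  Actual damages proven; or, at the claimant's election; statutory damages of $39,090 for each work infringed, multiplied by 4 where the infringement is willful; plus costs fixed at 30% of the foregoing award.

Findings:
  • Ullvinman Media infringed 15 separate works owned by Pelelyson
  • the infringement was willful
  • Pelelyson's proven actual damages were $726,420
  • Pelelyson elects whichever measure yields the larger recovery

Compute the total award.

Statutory damages: 15 × $39,090 = $586,350
Multiplied by 4: 4 × $586,350 = $2,345,400
Greater of actual damages ($726,420) or enhanced statutory damages ($2,345,400): $2,345,400
Costs: 30% of $2,345,400 = $703,620
Award plus costs: $2,345,400 + $703,620 = $3,049,020

$3,049,020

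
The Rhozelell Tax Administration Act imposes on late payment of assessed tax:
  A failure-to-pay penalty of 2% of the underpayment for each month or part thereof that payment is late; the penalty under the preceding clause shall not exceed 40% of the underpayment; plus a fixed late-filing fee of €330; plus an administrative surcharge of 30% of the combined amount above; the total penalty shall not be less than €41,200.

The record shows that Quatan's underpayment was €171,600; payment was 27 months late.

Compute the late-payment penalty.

€89,661

Accrued rate: 2% × 27 = 54%, capped at 40% → 40%
Failure-to-pay penalty: 40% of €171,600 = €68,640
Penalty before surcharge: €68,640 + €330 = €68,970
Administrative surcharge: 30% of €68,970 = €20,691
Total penalty: €68,970 + €20,691 = €89,661
Minimum €41,200: €89,661 meets the minimum, no increase.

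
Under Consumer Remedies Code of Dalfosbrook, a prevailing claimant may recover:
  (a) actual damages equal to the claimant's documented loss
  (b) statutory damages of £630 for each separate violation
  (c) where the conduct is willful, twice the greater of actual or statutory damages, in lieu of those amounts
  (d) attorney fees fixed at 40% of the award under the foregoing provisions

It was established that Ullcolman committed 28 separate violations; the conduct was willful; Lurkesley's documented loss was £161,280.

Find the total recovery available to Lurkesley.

£451,584

Statutory damages: 28 × £630 = £17,640
Greater of actual damages (£161,280) or statutory damages (£17,640): £161,280
Doubled: 2 × £161,280 = £322,560
Attorney fees: 40% of £322,560 = £129,024
Total recovery: £322,560 + £129,024 = £451,584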